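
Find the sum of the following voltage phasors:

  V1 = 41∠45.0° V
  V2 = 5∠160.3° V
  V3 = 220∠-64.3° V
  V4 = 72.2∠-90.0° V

Step 1 — Convert each phasor to rectangular form:
  V1 = 41·(cos(45.0°) + j·sin(45.0°)) = 28.99 + j28.99 V
  V2 = 5·(cos(160.3°) + j·sin(160.3°)) = -4.707 + j1.685 V
  V3 = 220·(cos(-64.3°) + j·sin(-64.3°)) = 95.4 - j198.2 V
  V4 = 72.2·(cos(-90.0°) + j·sin(-90.0°)) = 0 - j72.2 V
Step 2 — Sum components: V_total = 119.7 - j239.8 V.
Step 3 — Convert to polar: |V_total| = 268 V, ∠V_total = -63.5°.

V_total = 268∠-63.5° V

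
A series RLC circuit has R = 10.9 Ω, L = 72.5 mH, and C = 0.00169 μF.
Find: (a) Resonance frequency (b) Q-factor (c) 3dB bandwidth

Step 1 — Resonance condition Im(Z)=0 gives ω₀ = 1/√(LC).
Step 2 — ω₀ = 1/√(0.0725·1.69e-09) = 9.034e+04 rad/s.
Step 3 — f₀ = ω₀/(2π) = 1.438e+04 Hz.
Step 4 — Series Q: Q = ω₀L/R = 9.034e+04·0.0725/10.9 = 600.9.
Step 5 — 3dB bandwidth: Δω = ω₀/Q = 150.3 rad/s; BW = Δω/(2π) = 23.93 Hz.

(a) f₀ = 1.438e+04 Hz  (b) Q = 600.9  (c) BW = 23.93 Hz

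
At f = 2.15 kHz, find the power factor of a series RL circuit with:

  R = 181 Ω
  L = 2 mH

Step 1 — Angular frequency: ω = 2π·f = 2π·2150 = 1.351e+04 rad/s.
Step 2 — Component impedances:
  R: Z = R = 181 Ω
  L: Z = jωL = j·1.351e+04·0.002 = 0 + j27.02 Ω
Step 3 — Series combination: Z_total = R + L = 181 + j27.02 Ω = 183∠8.5° Ω.
Step 4 — Power factor: PF = cos(φ) = Re(Z)/|Z| = 181/183.01 = 0.989.
Step 5 — Type: Im(Z) = 27.02 ⇒ lagging (phase φ = 8.5°).

PF = 0.989 (lagging, φ = 8.5°)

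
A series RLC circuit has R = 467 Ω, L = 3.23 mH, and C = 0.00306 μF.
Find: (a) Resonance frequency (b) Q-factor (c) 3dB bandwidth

Step 1 — Resonance condition Im(Z)=0 gives ω₀ = 1/√(LC).
Step 2 — ω₀ = 1/√(0.00323·3.06e-09) = 3.181e+05 rad/s.
Step 3 — f₀ = ω₀/(2π) = 5.062e+04 Hz.
Step 4 — Series Q: Q = ω₀L/R = 3.181e+05·0.00323/467 = 2.2.
Step 5 — 3dB bandwidth: Δω = ω₀/Q = 1.446e+05 rad/s; BW = Δω/(2π) = 2.301e+04 Hz.

(a) f₀ = 5.062e+04 Hz  (b) Q = 2.2  (c) BW = 2.301e+04 Hz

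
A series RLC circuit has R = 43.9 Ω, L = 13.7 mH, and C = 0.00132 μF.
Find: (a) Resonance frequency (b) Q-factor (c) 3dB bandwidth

Step 1 — Resonance condition Im(Z)=0 gives ω₀ = 1/√(LC).
Step 2 — ω₀ = 1/√(0.0137·1.32e-09) = 2.352e+05 rad/s.
Step 3 — f₀ = ω₀/(2π) = 3.743e+04 Hz.
Step 4 — Series Q: Q = ω₀L/R = 2.352e+05·0.0137/43.9 = 73.39.
Step 5 — 3dB bandwidth: Δω = ω₀/Q = 3204 rad/s; BW = Δω/(2π) = 510 Hz.

(a) f₀ = 3.743e+04 Hz  (b) Q = 73.39  (c) BW = 510 Hz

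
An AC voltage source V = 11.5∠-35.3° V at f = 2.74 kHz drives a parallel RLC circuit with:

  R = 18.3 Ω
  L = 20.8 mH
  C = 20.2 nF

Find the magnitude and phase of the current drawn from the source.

Step 1 — Angular frequency: ω = 2π·f = 2π·2740 = 1.722e+04 rad/s.
Step 2 — Component impedances:
  R: Z = R = 18.3 Ω
  L: Z = jωL = j·1.722e+04·0.0208 = 0 + j358.1 Ω
  C: Z = 1/(jωC) = -j/(ω·C) = 0 - j2876 Ω
Step 3 — Parallel combination: 1/Z_total = 1/R + 1/L + 1/C; Z_total = 18.26 + j0.8171 Ω = 18.28∠2.6° Ω.
Step 4 — Source phasor: V = 11.5∠-35.3° V = 9.386 - j6.645 V.
Step 5 — Ohm's law: I = V / Z_total = (9.386 - j6.645) / (18.26 + j0.8171) = 0.4966 - j0.3861 A.
Step 6 — Convert to polar: |I| = 0.629 A, ∠I = -37.9°.

I = 0.629∠-37.9° A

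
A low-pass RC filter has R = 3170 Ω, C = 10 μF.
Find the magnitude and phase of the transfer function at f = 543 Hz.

Step 1 — Angular frequency: ω = 2π·543 = 3412 rad/s.
Step 2 — Transfer function: H(jω) = 1/(1 + jωRC).
Step 3 — Denominator: 1 + jωRC = 1 + j·3412·3170·1e-05 = 1 + j108.2.
Step 4 — H = 8.548e-05 - j0.009245.
Step 5 — Magnitude: |H| = 0.009246 (-40.7 dB); phase: φ = -89.5°.

|H| = 0.009246 (-40.7 dB), φ = -89.5°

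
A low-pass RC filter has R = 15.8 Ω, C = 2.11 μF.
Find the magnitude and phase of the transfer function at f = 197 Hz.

Step 1 — Angular frequency: ω = 2π·197 = 1238 rad/s.
Step 2 — Transfer function: H(jω) = 1/(1 + jωRC).
Step 3 — Denominator: 1 + jωRC = 1 + j·1238·15.8·2.11e-06 = 1 + j0.04127.
Step 4 — H = 0.9983 - j0.0412.
Step 5 — Magnitude: |H| = 0.9991 (-0.0 dB); phase: φ = -2.4°.

|H| = 0.9991 (-0.0 dB), φ = -2.4°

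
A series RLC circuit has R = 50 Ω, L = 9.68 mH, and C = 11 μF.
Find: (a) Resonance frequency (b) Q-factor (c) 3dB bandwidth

Step 1 — Resonance: ω₀ = 1/√(LC) = 1/√(0.00968·1.1e-05) = 3065 rad/s.
Step 2 — f₀ = ω₀/(2π) = 487.7 Hz.
Step 3 — Series Q: Q = ω₀L/R = 3065·0.00968/50 = 0.5933.
Step 4 — Bandwidth: Δω = ω₀/Q = 5165 rad/s; BW = Δω/(2π) = 822.1 Hz.

(a) f₀ = 487.7 Hz  (b) Q = 0.5933  (c) BW = 822.1 Hz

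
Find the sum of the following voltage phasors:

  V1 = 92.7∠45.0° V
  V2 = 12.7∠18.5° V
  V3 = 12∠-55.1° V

Step 1 — Convert each phasor to rectangular form:
  V1 = 92.7·(cos(45.0°) + j·sin(45.0°)) = 65.55 + j65.55 V
  V2 = 12.7·(cos(18.5°) + j·sin(18.5°)) = 12.04 + j4.03 V
  V3 = 12·(cos(-55.1°) + j·sin(-55.1°)) = 6.866 - j9.842 V
Step 2 — Sum components: V_total = 84.46 + j59.74 V.
Step 3 — Convert to polar: |V_total| = 103.4 V, ∠V_total = 35.3°.

V_total = 103.4∠35.3° V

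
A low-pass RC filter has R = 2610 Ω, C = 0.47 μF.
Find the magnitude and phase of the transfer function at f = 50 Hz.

Step 1 — Angular frequency: ω = 2π·50 = 314.2 rad/s.
Step 2 — Transfer function: H(jω) = 1/(1 + jωRC).
Step 3 — Denominator: 1 + jωRC = 1 + j·314.2·2610·4.7e-07 = 1 + j0.3854.
Step 4 — H = 0.8707 - j0.3355.
Step 5 — Magnitude: |H| = 0.9331 (-0.6 dB); phase: φ = -21.1°.

|H| = 0.9331 (-0.6 dB), φ = -21.1°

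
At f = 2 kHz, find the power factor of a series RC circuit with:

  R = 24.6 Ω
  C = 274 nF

Step 1 — Angular frequency: ω = 2π·f = 2π·2000 = 1.257e+04 rad/s.
Step 2 — Component impedances:
  R: Z = R = 24.6 Ω
  C: Z = 1/(jωC) = -j/(ω·C) = 0 - j290.4 Ω
Step 3 — Series combination: Z_total = R + C = 24.6 - j290.4 Ω = 291.5∠-85.2° Ω.
Step 4 — Power factor: PF = cos(φ) = Re(Z)/|Z| = 24.6/291.47 = 0.0844.
Step 5 — Type: Im(Z) = -290.4 ⇒ leading (phase φ = -85.2°).

PF = 0.0844 (leading, φ = -85.2°)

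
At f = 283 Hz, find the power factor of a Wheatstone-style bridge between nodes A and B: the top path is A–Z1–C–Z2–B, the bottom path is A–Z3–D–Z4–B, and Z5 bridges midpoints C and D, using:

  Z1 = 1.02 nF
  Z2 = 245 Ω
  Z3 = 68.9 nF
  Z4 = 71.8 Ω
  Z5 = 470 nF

Step 1 — Angular frequency: ω = 2π·f = 2π·283 = 1778 rad/s.
Step 2 — Component impedances:
  Z1: Z = 1/(jωC) = -j/(ω·C) = 0 - j5.514e+05 Ω
  Z2: Z = R = 245 Ω
  Z3: Z = 1/(jωC) = -j/(ω·C) = 0 - j8162 Ω
  Z4: Z = R = 71.8 Ω
  Z5: Z = 1/(jωC) = -j/(ω·C) = 0 - j1197 Ω
Step 3 — Bridge requires nodal analysis (the Z5 bridge couples midpoints C and D, so the two paths cannot be reduced to a simple series/parallel combination). Setting node B to ground and injecting 1 A at node A, the 3-node admittance system at A, C, D solves to V_A = Z_AB = 68.84 - j8047 Ω = 8047∠-89.5° Ω.
Step 4 — Power factor: PF = cos(φ) = Re(Z)/|Z| = 68.836/8047.1 = 0.008554.
Step 5 — Type: Im(Z) = -8047 ⇒ leading (phase φ = -89.5°).

PF = 0.008554 (leading, φ = -89.5°)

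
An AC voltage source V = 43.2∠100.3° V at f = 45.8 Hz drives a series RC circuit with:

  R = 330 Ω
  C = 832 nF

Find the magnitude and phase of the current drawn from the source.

Step 1 — Angular frequency: ω = 2π·f = 2π·45.8 = 287.8 rad/s.
Step 2 — Component impedances:
  R: Z = R = 330 Ω
  C: Z = 1/(jωC) = -j/(ω·C) = 0 - j4177 Ω
Step 3 — Series combination: Z_total = R + C = 330 - j4177 Ω = 4190∠-85.5° Ω.
Step 4 — Source phasor: V = 43.2∠100.3° V = -7.724 + j42.5 V.
Step 5 — Ohm's law: I = V / Z_total = (-7.724 + j42.5) / (330 - j4177) = -0.01026 - j0.001039 A.
Step 6 — Convert to polar: |I| = 0.01031 A, ∠I = -174.2°.

I = 0.01031∠-174.2° A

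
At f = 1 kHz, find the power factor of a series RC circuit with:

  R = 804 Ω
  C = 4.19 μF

Step 1 — Angular frequency: ω = 2π·f = 2π·1000 = 6283 rad/s.
Step 2 — Component impedances:
  R: Z = R = 804 Ω
  C: Z = 1/(jωC) = -j/(ω·C) = 0 - j37.98 Ω
Step 3 — Series combination: Z_total = R + C = 804 - j37.98 Ω = 804.9∠-2.7° Ω.
Step 4 — Power factor: PF = cos(φ) = Re(Z)/|Z| = 804/804.9 = 0.9989.
Step 5 — Type: Im(Z) = -37.98 ⇒ leading (phase φ = -2.7°).

PF = 0.9989 (leading, φ = -2.7°)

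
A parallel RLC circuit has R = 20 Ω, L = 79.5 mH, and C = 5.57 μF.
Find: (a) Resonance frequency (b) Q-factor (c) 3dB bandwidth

Step 1 — Resonance: ω₀ = 1/√(LC) = 1/√(0.0795·5.57e-06) = 1503 rad/s.
Step 2 — f₀ = ω₀/(2π) = 239.2 Hz.
Step 3 — Parallel Q: Q = R/(ω₀L) = 20/(1503·0.0795) = 0.1674.
Step 4 — Bandwidth: Δω = ω₀/Q = 8977 rad/s; BW = Δω/(2π) = 1429 Hz.

(a) f₀ = 239.2 Hz  (b) Q = 0.1674  (c) BW = 1429 Hz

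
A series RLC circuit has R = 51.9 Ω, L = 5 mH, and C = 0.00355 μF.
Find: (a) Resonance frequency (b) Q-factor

Step 1 — Resonance condition Im(Z)=0 gives ω₀ = 1/√(LC).
Step 2 — ω₀ = 1/√(0.005·3.55e-09) = 2.374e+05 rad/s.
Step 3 — f₀ = ω₀/(2π) = 3.778e+04 Hz.
Step 4 — Series Q: Q = ω₀L/R = 2.374e+05·0.005/51.9 = 22.87.

(a) f₀ = 3.778e+04 Hz  (b) Q = 22.87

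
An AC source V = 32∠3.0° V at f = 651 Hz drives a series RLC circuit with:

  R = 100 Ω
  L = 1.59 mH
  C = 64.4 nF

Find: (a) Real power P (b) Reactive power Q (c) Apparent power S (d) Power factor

Step 1 — Angular frequency: ω = 2π·f = 2π·651 = 4090 rad/s.
Step 2 — Component impedances:
  R: Z = R = 100 Ω
  L: Z = jωL = j·4090·0.00159 = 0 + j6.504 Ω
  C: Z = 1/(jωC) = -j/(ω·C) = 0 - j3796 Ω
Step 3 — Series combination: Z_total = R + L + C = 100 - j3790 Ω = 3791∠-88.5° Ω.
Step 4 — Source phasor: V = 32∠3.0° V = 31.96 + j1.675 V.
Step 5 — Current: I = V / Z = -0.0002193 + j0.008438 A = 0.008441∠91.5° A.
Step 6 — Complex power: S = V·I* = 0.007125 - j0.27 VA.
Step 7 — Real power: P = Re(S) = 0.007125 W.
Step 8 — Reactive power: Q = Im(S) = -0.27 VAR.
Step 9 — Apparent power: |S| = 0.2701 VA.
Step 10 — Power factor: PF = P/|S| = 0.02638 (leading).

(a) P = 0.007125 W  (b) Q = -0.27 VAR  (c) S = 0.2701 VA  (d) PF = 0.02638 (leading)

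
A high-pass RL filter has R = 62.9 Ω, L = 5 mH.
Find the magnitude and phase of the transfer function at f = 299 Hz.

Step 1 — Angular frequency: ω = 2π·299 = 1879 rad/s.
Step 2 — Transfer function: H(jω) = jωL/(R + jωL).
Step 3 — Numerator jωL = j·9.393; denominator R + jωL = 62.9 + j9.393.
Step 4 — H = 0.02182 + j0.1461.
Step 5 — Magnitude: |H| = 0.1477 (-16.6 dB); phase: φ = 81.5°.

|H| = 0.1477 (-16.6 dB), φ = 81.5°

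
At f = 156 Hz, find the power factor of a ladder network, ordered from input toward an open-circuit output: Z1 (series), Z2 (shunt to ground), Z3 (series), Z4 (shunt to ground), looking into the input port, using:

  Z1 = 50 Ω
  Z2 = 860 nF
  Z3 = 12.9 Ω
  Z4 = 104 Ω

Step 1 — Angular frequency: ω = 2π·f = 2π·156 = 980.2 rad/s.
Step 2 — Component impedances:
  Z1: Z = R = 50 Ω
  Z2: Z = 1/(jωC) = -j/(ω·C) = 0 - j1186 Ω
  Z3: Z = R = 12.9 Ω
  Z4: Z = R = 104 Ω
Step 3 — Ladder network (open output): work backward from the far end, alternating series and parallel combinations. Z_in = 165.8 - j11.41 Ω = 166.2∠-3.9° Ω.
Step 4 — Power factor: PF = cos(φ) = Re(Z)/|Z| = 165.8/166.2 = 0.9976.
Step 5 — Type: Im(Z) = -11.41 ⇒ leading (phase φ = -3.9°).

PF = 0.9976 (leading, φ = -3.9°)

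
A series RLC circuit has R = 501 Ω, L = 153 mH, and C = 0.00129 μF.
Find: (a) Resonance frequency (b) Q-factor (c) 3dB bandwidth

Step 1 — Resonance: ω₀ = 1/√(LC) = 1/√(0.153·1.29e-09) = 7.118e+04 rad/s.
Step 2 — f₀ = ω₀/(2π) = 1.133e+04 Hz.
Step 3 — Series Q: Q = ω₀L/R = 7.118e+04·0.153/501 = 21.74.
Step 4 — Bandwidth: Δω = ω₀/Q = 3275 rad/s; BW = Δω/(2π) = 521.2 Hz.

(a) f₀ = 1.133e+04 Hz  (b) Q = 21.74  (c) BW = 521.2 Hz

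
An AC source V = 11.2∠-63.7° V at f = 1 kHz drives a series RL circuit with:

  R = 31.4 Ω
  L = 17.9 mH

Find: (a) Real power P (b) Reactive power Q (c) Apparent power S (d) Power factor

Step 1 — Angular frequency: ω = 2π·f = 2π·1000 = 6283 rad/s.
Step 2 — Component impedances:
  R: Z = R = 31.4 Ω
  L: Z = jωL = j·6283·0.0179 = 0 + j112.5 Ω
Step 3 — Series combination: Z_total = R + L = 31.4 + j112.5 Ω = 116.8∠74.4° Ω.
Step 4 — Source phasor: V = 11.2∠-63.7° V = 4.962 - j10.04 V.
Step 5 — Current: I = V / Z = -0.07139 - j0.06405 A = 0.09592∠-138.1° A.
Step 6 — Complex power: S = V·I* = 0.2889 + j1.035 VA.
Step 7 — Real power: P = Re(S) = 0.2889 W.
Step 8 — Reactive power: Q = Im(S) = 1.035 VAR.
Step 9 — Apparent power: |S| = 1.074 VA.
Step 10 — Power factor: PF = P/|S| = 0.2689 (lagging).

(a) P = 0.2889 W  (b) Q = 1.035 VAR  (c) S = 1.074 VA  (d) PF = 0.2689 (lagging)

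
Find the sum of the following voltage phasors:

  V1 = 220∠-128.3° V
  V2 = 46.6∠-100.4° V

Step 1 — Convert each phasor to rectangular form:
  V1 = 220·(cos(-128.3°) + j·sin(-128.3°)) = -136.4 - j172.7 V
  V2 = 46.6·(cos(-100.4°) + j·sin(-100.4°)) = -8.412 - j45.83 V
Step 2 — Sum components: V_total = -144.8 - j218.5 V.
Step 3 — Convert to polar: |V_total| = 262.1 V, ∠V_total = -123.5°.

V_total = 262.1∠-123.5° V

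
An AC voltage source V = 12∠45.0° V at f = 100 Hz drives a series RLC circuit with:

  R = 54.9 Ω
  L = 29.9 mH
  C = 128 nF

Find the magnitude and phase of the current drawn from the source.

Step 1 — Angular frequency: ω = 2π·f = 2π·100 = 628.3 rad/s.
Step 2 — Component impedances:
  R: Z = R = 54.9 Ω
  L: Z = jωL = j·628.3·0.0299 = 0 + j18.79 Ω
  C: Z = 1/(jωC) = -j/(ω·C) = 0 - j1.243e+04 Ω
Step 3 — Series combination: Z_total = R + L + C = 54.9 - j1.242e+04 Ω = 1.242e+04∠-89.7° Ω.
Step 4 — Source phasor: V = 12∠45.0° V = 8.485 + j8.485 V.
Step 5 — Ohm's law: I = V / Z_total = (8.485 + j8.485) / (54.9 - j1.242e+04) = -0.0006804 + j0.0006865 A.
Step 6 — Convert to polar: |I| = 0.0009665 A, ∠I = 134.7°.

I = 0.0009665∠134.7° A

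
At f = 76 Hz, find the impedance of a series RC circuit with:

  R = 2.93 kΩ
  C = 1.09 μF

Step 1 — Angular frequency: ω = 2π·f = 2π·76 = 477.5 rad/s.
Step 2 — Component impedances:
  R: Z = R = 2930 Ω
  C: Z = 1/(jωC) = -j/(ω·C) = 0 - j1921 Ω
Step 3 — Series combination: Z_total = R + C = 2930 - j1921 Ω = 3504∠-33.3° Ω.

Z = 2930 - j1921 Ω = 3504∠-33.3° Ω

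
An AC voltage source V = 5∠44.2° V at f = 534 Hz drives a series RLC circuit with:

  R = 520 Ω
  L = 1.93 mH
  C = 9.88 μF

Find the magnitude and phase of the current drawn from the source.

Step 1 — Angular frequency: ω = 2π·f = 2π·534 = 3355 rad/s.
Step 2 — Component impedances:
  R: Z = R = 520 Ω
  L: Z = jωL = j·3355·0.00193 = 0 + j6.476 Ω
  C: Z = 1/(jωC) = -j/(ω·C) = 0 - j30.17 Ω
Step 3 — Series combination: Z_total = R + L + C = 520 - j23.69 Ω = 520.5∠-2.6° Ω.
Step 4 — Source phasor: V = 5∠44.2° V = 3.585 + j3.486 V.
Step 5 — Ohm's law: I = V / Z_total = (3.585 + j3.486) / (520 - j23.69) = 0.006574 + j0.007003 A.
Step 6 — Convert to polar: |I| = 0.009605 A, ∠I = 46.8°.

I = 0.009605∠46.8° A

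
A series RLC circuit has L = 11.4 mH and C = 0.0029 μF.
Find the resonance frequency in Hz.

Step 1 — Resonance condition Im(Z)=0 gives ω₀ = 1/√(LC).
Step 2 — ω₀ = 1/√(0.0114·2.9e-09) = 1.739e+05 rad/s.
Step 3 — f₀ = ω₀/(2π) = 2.768e+04 Hz.

f₀ = 2.768e+04 Hz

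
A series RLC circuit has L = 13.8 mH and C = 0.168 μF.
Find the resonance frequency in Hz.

Step 1 — Resonance condition Im(Z)=0 gives ω₀ = 1/√(LC).
Step 2 — ω₀ = 1/√(0.0138·1.68e-07) = 2.077e+04 rad/s.
Step 3 — f₀ = ω₀/(2π) = 3305 Hz.

f₀ = 3305 Hz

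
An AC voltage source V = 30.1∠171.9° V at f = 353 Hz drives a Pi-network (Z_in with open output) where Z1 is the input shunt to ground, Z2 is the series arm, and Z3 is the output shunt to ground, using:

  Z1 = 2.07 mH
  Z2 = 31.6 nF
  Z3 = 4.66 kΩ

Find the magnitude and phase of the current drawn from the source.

Step 1 — Angular frequency: ω = 2π·f = 2π·353 = 2218 rad/s.
Step 2 — Component impedances:
  Z1: Z = jωL = j·2218·0.00207 = 0 + j4.591 Ω
  Z2: Z = 1/(jωC) = -j/(ω·C) = 0 - j1.427e+04 Ω
  Z3: Z = R = 4660 Ω
Step 3 — With open output, the series arm Z2 and the output shunt Z3 appear in series to ground: Z2 + Z3 = 4660 - j1.427e+04 Ω.
Step 4 — Parallel with input shunt Z1: Z_in = Z1 || (Z2 + Z3) = 0.0004363 + j4.593 Ω = 4.593∠90.0° Ω.
Step 5 — Source phasor: V = 30.1∠171.9° V = -29.8 + j4.241 V.
Step 6 — Ohm's law: I = V / Z_total = (-29.8 + j4.241) / (0.0004363 + j4.593) = 0.9229 + j6.489 A.
Step 7 — Convert to polar: |I| = 6.554 A, ∠I = 81.9°.

I = 6.554∠81.9° A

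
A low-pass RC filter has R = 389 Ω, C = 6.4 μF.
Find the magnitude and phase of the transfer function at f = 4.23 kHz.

Step 1 — Angular frequency: ω = 2π·4230 = 2.658e+04 rad/s.
Step 2 — Transfer function: H(jω) = 1/(1 + jωRC).
Step 3 — Denominator: 1 + jωRC = 1 + j·2.658e+04·389·6.4e-06 = 1 + j66.17.
Step 4 — H = 0.0002284 - j0.01511.
Step 5 — Magnitude: |H| = 0.01511 (-36.4 dB); phase: φ = -89.1°.

|H| = 0.01511 (-36.4 dB), φ = -89.1°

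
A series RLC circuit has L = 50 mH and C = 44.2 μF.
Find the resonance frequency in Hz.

Step 1 — Resonance condition Im(Z)=0 gives ω₀ = 1/√(LC).
Step 2 — ω₀ = 1/√(0.05·4.42e-05) = 672.7 rad/s.
Step 3 — f₀ = ω₀/(2π) = 107.1 Hz.

f₀ = 107.1 Hz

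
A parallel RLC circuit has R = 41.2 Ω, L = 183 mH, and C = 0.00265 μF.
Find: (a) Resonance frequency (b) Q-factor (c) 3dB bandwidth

Step 1 — Resonance: ω₀ = 1/√(LC) = 1/√(0.183·2.65e-09) = 4.541e+04 rad/s.
Step 2 — f₀ = ω₀/(2π) = 7227 Hz.
Step 3 — Parallel Q: Q = R/(ω₀L) = 41.2/(4.541e+04·0.183) = 0.004958.
Step 4 — Bandwidth: Δω = ω₀/Q = 9.159e+06 rad/s; BW = Δω/(2π) = 1.458e+06 Hz.

(a) f₀ = 7227 Hz  (b) Q = 0.004958  (c) BW = 1.458e+06 Hz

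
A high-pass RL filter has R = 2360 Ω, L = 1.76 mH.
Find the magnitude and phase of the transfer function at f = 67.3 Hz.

Step 1 — Angular frequency: ω = 2π·67.3 = 422.9 rad/s.
Step 2 — Transfer function: H(jω) = jωL/(R + jωL).
Step 3 — Numerator jωL = j·0.7442; denominator R + jωL = 2360 + j0.7442.
Step 4 — H = 9.945e-08 + j0.0003154.
Step 5 — Magnitude: |H| = 0.0003154 (-70.0 dB); phase: φ = 90.0°.

|H| = 0.0003154 (-70.0 dB), φ = 90.0°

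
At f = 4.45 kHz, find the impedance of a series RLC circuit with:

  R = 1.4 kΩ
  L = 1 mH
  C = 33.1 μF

Step 1 — Angular frequency: ω = 2π·f = 2π·4450 = 2.796e+04 rad/s.
Step 2 — Component impedances:
  R: Z = R = 1400 Ω
  L: Z = jωL = j·2.796e+04·0.001 = 0 + j27.96 Ω
  C: Z = 1/(jωC) = -j/(ω·C) = 0 - j1.081 Ω
Step 3 — Series combination: Z_total = R + L + C = 1400 + j26.88 Ω = 1400∠1.1° Ω.

Z = 1400 + j26.88 Ω = 1400∠1.1° Ω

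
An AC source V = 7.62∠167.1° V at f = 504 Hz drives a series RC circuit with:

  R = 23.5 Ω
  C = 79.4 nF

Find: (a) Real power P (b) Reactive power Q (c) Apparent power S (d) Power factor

Step 1 — Angular frequency: ω = 2π·f = 2π·504 = 3167 rad/s.
Step 2 — Component impedances:
  R: Z = R = 23.5 Ω
  C: Z = 1/(jωC) = -j/(ω·C) = 0 - j3977 Ω
Step 3 — Series combination: Z_total = R + C = 23.5 - j3977 Ω = 3977∠-89.7° Ω.
Step 4 — Source phasor: V = 7.62∠167.1° V = -7.428 + j1.701 V.
Step 5 — Current: I = V / Z = -0.0004388 - j0.001865 A = 0.001916∠-103.2° A.
Step 6 — Complex power: S = V·I* = 8.626e-05 - j0.0146 VA.
Step 7 — Real power: P = Re(S) = 8.626e-05 W.
Step 8 — Reactive power: Q = Im(S) = -0.0146 VAR.
Step 9 — Apparent power: |S| = 0.0146 VA.
Step 10 — Power factor: PF = P/|S| = 0.005909 (leading).

(a) P = 8.626e-05 W  (b) Q = -0.0146 VAR  (c) S = 0.0146 VA  (d) PF = 0.005909 (leading)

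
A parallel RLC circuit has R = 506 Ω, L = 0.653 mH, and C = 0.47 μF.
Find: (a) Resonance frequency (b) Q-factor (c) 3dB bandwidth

Step 1 — Resonance: ω₀ = 1/√(LC) = 1/√(0.000653·4.7e-07) = 5.708e+04 rad/s.
Step 2 — f₀ = ω₀/(2π) = 9085 Hz.
Step 3 — Parallel Q: Q = R/(ω₀L) = 506/(5.708e+04·0.000653) = 13.58.
Step 4 — Bandwidth: Δω = ω₀/Q = 4205 rad/s; BW = Δω/(2π) = 669.2 Hz.

(a) f₀ = 9085 Hz  (b) Q = 13.58  (c) BW = 669.2 Hz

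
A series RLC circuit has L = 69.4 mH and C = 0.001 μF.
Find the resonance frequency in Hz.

Step 1 — Resonance condition Im(Z)=0 gives ω₀ = 1/√(LC).
Step 2 — ω₀ = 1/√(0.0694·1e-09) = 1.2e+05 rad/s.
Step 3 — f₀ = ω₀/(2π) = 1.91e+04 Hz.

f₀ = 1.91e+04 Hz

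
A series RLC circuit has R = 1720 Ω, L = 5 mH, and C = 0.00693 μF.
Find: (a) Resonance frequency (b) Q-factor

Step 1 — Resonance condition Im(Z)=0 gives ω₀ = 1/√(LC).
Step 2 — ω₀ = 1/√(0.005·6.93e-09) = 1.699e+05 rad/s.
Step 3 — f₀ = ω₀/(2π) = 2.704e+04 Hz.
Step 4 — Series Q: Q = ω₀L/R = 1.699e+05·0.005/1720 = 0.4938.

(a) f₀ = 2.704e+04 Hz  (b) Q = 0.4938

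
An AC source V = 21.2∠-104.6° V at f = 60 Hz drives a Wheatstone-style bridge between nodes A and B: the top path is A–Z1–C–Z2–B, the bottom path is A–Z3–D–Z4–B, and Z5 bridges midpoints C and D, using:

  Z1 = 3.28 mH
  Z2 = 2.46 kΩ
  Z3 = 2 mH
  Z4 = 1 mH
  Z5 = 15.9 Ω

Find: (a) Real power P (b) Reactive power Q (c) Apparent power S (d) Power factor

Step 1 — Angular frequency: ω = 2π·f = 2π·60 = 377 rad/s.
Step 2 — Component impedances:
  Z1: Z = jωL = j·377·0.00328 = 0 + j1.237 Ω
  Z2: Z = R = 2460 Ω
  Z3: Z = jωL = j·377·0.002 = 0 + j0.754 Ω
  Z4: Z = jωL = j·377·0.001 = 0 + j0.377 Ω
  Z5: Z = R = 15.9 Ω
Step 3 — Bridge requires nodal analysis (the Z5 bridge couples midpoints C and D, so the two paths cannot be reduced to a simple series/parallel combination). Setting node B to ground and injecting 1 A at node A, the 3-node admittance system at A, C, D solves to V_A = Z_AB = 0.03571 + j1.126 Ω = 1.127∠88.2° Ω.
Step 4 — Source phasor: V = 21.2∠-104.6° V = -5.344 - j20.52 V.
Step 5 — Current: I = V / Z = -18.34 + j4.162 A = 18.81∠167.2° A.
Step 6 — Complex power: S = V·I* = 12.63 + j398.6 VA.
Step 7 — Real power: P = Re(S) = 12.63 W.
Step 8 — Reactive power: Q = Im(S) = 398.6 VAR.
Step 9 — Apparent power: |S| = 398.8 VA.
Step 10 — Power factor: PF = P/|S| = 0.03168 (lagging).

(a) P = 12.63 W  (b) Q = 398.6 VAR  (c) S = 398.8 VA  (d) PF = 0.03168 (lagging)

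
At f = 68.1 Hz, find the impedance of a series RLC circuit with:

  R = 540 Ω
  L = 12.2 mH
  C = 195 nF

Step 1 — Angular frequency: ω = 2π·f = 2π·68.1 = 427.9 rad/s.
Step 2 — Component impedances:
  R: Z = R = 540 Ω
  L: Z = jωL = j·427.9·0.0122 = 0 + j5.22 Ω
  C: Z = 1/(jωC) = -j/(ω·C) = 0 - j1.199e+04 Ω
Step 3 — Series combination: Z_total = R + L + C = 540 - j1.198e+04 Ω = 1.199e+04∠-87.4° Ω.

Z = 540 - j1.198e+04 Ω = 1.199e+04∠-87.4° Ω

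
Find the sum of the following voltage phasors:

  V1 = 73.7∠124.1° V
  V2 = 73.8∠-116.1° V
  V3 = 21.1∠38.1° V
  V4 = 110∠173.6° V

Step 1 — Convert each phasor to rectangular form:
  V1 = 73.7·(cos(124.1°) + j·sin(124.1°)) = -41.32 + j61.03 V
  V2 = 73.8·(cos(-116.1°) + j·sin(-116.1°)) = -32.47 - j66.27 V
  V3 = 21.1·(cos(38.1°) + j·sin(38.1°)) = 16.6 + j13.02 V
  V4 = 110·(cos(173.6°) + j·sin(173.6°)) = -109.3 + j12.26 V
Step 2 — Sum components: V_total = -166.5 + j20.03 V.
Step 3 — Convert to polar: |V_total| = 167.7 V, ∠V_total = 173.1°.

V_total = 167.7∠173.1° V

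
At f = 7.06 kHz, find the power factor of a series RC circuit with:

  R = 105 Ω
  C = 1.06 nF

Step 1 — Angular frequency: ω = 2π·f = 2π·7060 = 4.436e+04 rad/s.
Step 2 — Component impedances:
  R: Z = R = 105 Ω
  C: Z = 1/(jωC) = -j/(ω·C) = 0 - j2.127e+04 Ω
Step 3 — Series combination: Z_total = R + C = 105 - j2.127e+04 Ω = 2.127e+04∠-89.7° Ω.
Step 4 — Power factor: PF = cos(φ) = Re(Z)/|Z| = 105/2.127e+04 = 0.004937.
Step 5 — Type: Im(Z) = -2.127e+04 ⇒ leading (phase φ = -89.7°).

PF = 0.004937 (leading, φ = -89.7°)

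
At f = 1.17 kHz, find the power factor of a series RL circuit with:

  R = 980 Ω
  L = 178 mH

Step 1 — Angular frequency: ω = 2π·f = 2π·1170 = 7351 rad/s.
Step 2 — Component impedances:
  R: Z = R = 980 Ω
  L: Z = jωL = j·7351·0.178 = 0 + j1309 Ω
Step 3 — Series combination: Z_total = R + L = 980 + j1309 Ω = 1635∠53.2° Ω.
Step 4 — Power factor: PF = cos(φ) = Re(Z)/|Z| = 980/1634.8 = 0.5995.
Step 5 — Type: Im(Z) = 1309 ⇒ lagging (phase φ = 53.2°).

PF = 0.5995 (lagging, φ = 53.2°)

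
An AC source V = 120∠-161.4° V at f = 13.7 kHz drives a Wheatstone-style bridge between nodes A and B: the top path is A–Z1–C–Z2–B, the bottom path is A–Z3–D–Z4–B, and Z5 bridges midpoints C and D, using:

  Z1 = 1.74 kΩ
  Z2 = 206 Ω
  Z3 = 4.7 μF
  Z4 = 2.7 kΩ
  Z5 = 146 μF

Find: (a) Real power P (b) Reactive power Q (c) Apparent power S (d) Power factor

Step 1 — Angular frequency: ω = 2π·f = 2π·1.37e+04 = 8.608e+04 rad/s.
Step 2 — Component impedances:
  Z1: Z = R = 1740 Ω
  Z2: Z = R = 206 Ω
  Z3: Z = 1/(jωC) = -j/(ω·C) = 0 - j2.472 Ω
  Z4: Z = R = 2700 Ω
  Z5: Z = 1/(jωC) = -j/(ω·C) = 0 - j0.07957 Ω
Step 3 — Bridge requires nodal analysis (the Z5 bridge couples midpoints C and D, so the two paths cannot be reduced to a simple series/parallel combination). Setting node B to ground and injecting 1 A at node A, the 3-node admittance system at A, C, D solves to V_A = Z_AB = 191.4 - j2.54 Ω = 191.4∠-0.8° Ω.
Step 4 — Source phasor: V = 120∠-161.4° V = -113.7 - j38.28 V.
Step 5 — Current: I = V / Z = -0.5915 - j0.2078 A = 0.6269∠-160.6° A.
Step 6 — Complex power: S = V·I* = 75.22 - j0.9984 VA.
Step 7 — Real power: P = Re(S) = 75.22 W.
Step 8 — Reactive power: Q = Im(S) = -0.9984 VAR.
Step 9 — Apparent power: |S| = 75.23 VA.
Step 10 — Power factor: PF = P/|S| = 0.9999 (leading).

(a) P = 75.22 W  (b) Q = -0.9984 VAR  (c) S = 75.23 VA  (d) PF = 0.9999 (leading)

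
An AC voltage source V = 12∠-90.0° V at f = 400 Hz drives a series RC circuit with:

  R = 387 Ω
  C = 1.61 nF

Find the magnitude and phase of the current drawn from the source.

Step 1 — Angular frequency: ω = 2π·f = 2π·400 = 2513 rad/s.
Step 2 — Component impedances:
  R: Z = R = 387 Ω
  C: Z = 1/(jωC) = -j/(ω·C) = 0 - j2.471e+05 Ω
Step 3 — Series combination: Z_total = R + C = 387 - j2.471e+05 Ω = 2.471e+05∠-89.9° Ω.
Step 4 — Source phasor: V = 12∠-90.0° V = 0 - j12 V.
Step 5 — Ohm's law: I = V / Z_total = (0 - j12) / (387 - j2.471e+05) = 4.856e-05 - j7.604e-08 A.
Step 6 — Convert to polar: |I| = 4.856e-05 A, ∠I = -0.1°.

I = 4.856e-05∠-0.1° A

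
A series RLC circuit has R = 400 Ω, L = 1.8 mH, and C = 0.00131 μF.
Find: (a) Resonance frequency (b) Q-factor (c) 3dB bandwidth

Step 1 — Resonance: ω₀ = 1/√(LC) = 1/√(0.0018·1.31e-09) = 6.512e+05 rad/s.
Step 2 — f₀ = ω₀/(2π) = 1.036e+05 Hz.
Step 3 — Series Q: Q = ω₀L/R = 6.512e+05·0.0018/400 = 2.93.
Step 4 — Bandwidth: Δω = ω₀/Q = 2.222e+05 rad/s; BW = Δω/(2π) = 3.537e+04 Hz.

(a) f₀ = 1.036e+05 Hz  (b) Q = 2.93  (c) BW = 3.537e+04 Hz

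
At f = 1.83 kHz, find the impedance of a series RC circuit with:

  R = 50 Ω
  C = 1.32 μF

Step 1 — Angular frequency: ω = 2π·f = 2π·1830 = 1.15e+04 rad/s.
Step 2 — Component impedances:
  R: Z = R = 50 Ω
  C: Z = 1/(jωC) = -j/(ω·C) = 0 - j65.89 Ω
Step 3 — Series combination: Z_total = R + C = 50 - j65.89 Ω = 82.71∠-52.8° Ω.

Z = 50 - j65.89 Ω = 82.71∠-52.8° Ω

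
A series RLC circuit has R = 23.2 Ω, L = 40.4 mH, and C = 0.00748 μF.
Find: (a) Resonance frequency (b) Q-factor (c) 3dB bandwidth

Step 1 — Resonance condition Im(Z)=0 gives ω₀ = 1/√(LC).
Step 2 — ω₀ = 1/√(0.0404·7.48e-09) = 5.753e+04 rad/s.
Step 3 — f₀ = ω₀/(2π) = 9155 Hz.
Step 4 — Series Q: Q = ω₀L/R = 5.753e+04·0.0404/23.2 = 100.2.
Step 5 — 3dB bandwidth: Δω = ω₀/Q = 574.3 rad/s; BW = Δω/(2π) = 91.4 Hz.

(a) f₀ = 9155 Hz  (b) Q = 100.2  (c) BW = 91.4 Hz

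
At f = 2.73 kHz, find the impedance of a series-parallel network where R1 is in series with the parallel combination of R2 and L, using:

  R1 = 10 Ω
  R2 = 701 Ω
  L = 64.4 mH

Step 1 — Angular frequency: ω = 2π·f = 2π·2730 = 1.715e+04 rad/s.
Step 2 — Component impedances:
  R1: Z = R = 10 Ω
  R2: Z = R = 701 Ω
  L: Z = jωL = j·1.715e+04·0.0644 = 0 + j1105 Ω
Step 3 — Parallel branch: R2 || L = 1/(1/R2 + 1/L) = 499.8 + j317.1 Ω.
Step 4 — Series with R1: Z_total = R1 + (R2 || L) = 509.8 + j317.1 Ω = 600.4∠31.9° Ω.

Z = 509.8 + j317.1 Ω = 600.4∠31.9° Ω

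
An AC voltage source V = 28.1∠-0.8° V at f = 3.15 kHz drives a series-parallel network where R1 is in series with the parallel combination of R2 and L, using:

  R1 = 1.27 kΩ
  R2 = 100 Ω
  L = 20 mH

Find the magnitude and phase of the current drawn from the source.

Step 1 — Angular frequency: ω = 2π·f = 2π·3150 = 1.979e+04 rad/s.
Step 2 — Component impedances:
  R1: Z = R = 1270 Ω
  R2: Z = R = 100 Ω
  L: Z = jωL = j·1.979e+04·0.02 = 0 + j395.8 Ω
Step 3 — Parallel branch: R2 || L = 1/(1/R2 + 1/L) = 94 + j23.75 Ω.
Step 4 — Series with R1: Z_total = R1 + (R2 || L) = 1364 + j23.75 Ω = 1364∠1.0° Ω.
Step 5 — Source phasor: V = 28.1∠-0.8° V = 28.1 - j0.3923 V.
Step 6 — Ohm's law: I = V / Z_total = (28.1 - j0.3923) / (1364 + j23.75) = 0.02059 - j0.0006461 A.
Step 7 — Convert to polar: |I| = 0.0206 A, ∠I = -1.8°.

I = 0.0206∠-1.8° A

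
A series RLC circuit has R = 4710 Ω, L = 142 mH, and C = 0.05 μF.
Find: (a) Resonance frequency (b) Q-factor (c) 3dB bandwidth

Step 1 — Resonance: ω₀ = 1/√(LC) = 1/√(0.142·5e-08) = 1.187e+04 rad/s.
Step 2 — f₀ = ω₀/(2π) = 1889 Hz.
Step 3 — Series Q: Q = ω₀L/R = 1.187e+04·0.142/4710 = 0.3578.
Step 4 — Bandwidth: Δω = ω₀/Q = 3.317e+04 rad/s; BW = Δω/(2π) = 5279 Hz.

(a) f₀ = 1889 Hz  (b) Q = 0.3578  (c) BW = 5279 Hz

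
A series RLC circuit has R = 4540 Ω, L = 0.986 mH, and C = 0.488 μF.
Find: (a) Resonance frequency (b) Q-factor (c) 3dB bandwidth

Step 1 — Resonance: ω₀ = 1/√(LC) = 1/√(0.000986·4.88e-07) = 4.559e+04 rad/s.
Step 2 — f₀ = ω₀/(2π) = 7256 Hz.
Step 3 — Series Q: Q = ω₀L/R = 4.559e+04·0.000986/4540 = 0.009901.
Step 4 — Bandwidth: Δω = ω₀/Q = 4.604e+06 rad/s; BW = Δω/(2π) = 7.328e+05 Hz.

(a) f₀ = 7256 Hz  (b) Q = 0.009901  (c) BW = 7.328e+05 Hz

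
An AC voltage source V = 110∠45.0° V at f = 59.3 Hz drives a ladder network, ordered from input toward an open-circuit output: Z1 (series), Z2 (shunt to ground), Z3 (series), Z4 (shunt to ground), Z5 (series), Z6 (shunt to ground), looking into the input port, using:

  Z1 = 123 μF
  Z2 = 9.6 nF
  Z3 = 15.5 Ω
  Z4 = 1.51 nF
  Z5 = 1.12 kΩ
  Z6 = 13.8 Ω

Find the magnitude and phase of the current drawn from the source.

Step 1 — Angular frequency: ω = 2π·f = 2π·59.3 = 372.6 rad/s.
Step 2 — Component impedances:
  Z1: Z = 1/(jωC) = -j/(ω·C) = 0 - j21.82 Ω
  Z2: Z = 1/(jωC) = -j/(ω·C) = 0 - j2.796e+05 Ω
  Z3: Z = R = 15.5 Ω
  Z4: Z = 1/(jωC) = -j/(ω·C) = 0 - j1.777e+06 Ω
  Z5: Z = R = 1120 Ω
  Z6: Z = R = 13.8 Ω
Step 3 — Ladder network (open output): work backward from the far end, alternating series and parallel combinations. Z_in = 1149 - j27.27 Ω = 1150∠-1.4° Ω.
Step 4 — Source phasor: V = 110∠45.0° V = 77.78 + j77.78 V.
Step 5 — Ohm's law: I = V / Z_total = (77.78 + j77.78) / (1149 - j27.27) = 0.06604 + j0.06925 A.
Step 6 — Convert to polar: |I| = 0.09569 A, ∠I = 46.4°.

I = 0.09569∠46.4° A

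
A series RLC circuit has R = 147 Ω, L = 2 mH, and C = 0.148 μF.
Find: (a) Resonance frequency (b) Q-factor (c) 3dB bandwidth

Step 1 — Resonance condition Im(Z)=0 gives ω₀ = 1/√(LC).
Step 2 — ω₀ = 1/√(0.002·1.48e-07) = 5.812e+04 rad/s.
Step 3 — f₀ = ω₀/(2π) = 9251 Hz.
Step 4 — Series Q: Q = ω₀L/R = 5.812e+04·0.002/147 = 0.7908.
Step 5 — 3dB bandwidth: Δω = ω₀/Q = 7.35e+04 rad/s; BW = Δω/(2π) = 1.17e+04 Hz.

(a) f₀ = 9251 Hz  (b) Q = 0.7908  (c) BW = 1.17e+04 Hz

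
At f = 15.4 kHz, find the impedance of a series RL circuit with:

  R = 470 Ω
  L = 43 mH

Step 1 — Angular frequency: ω = 2π·f = 2π·1.54e+04 = 9.676e+04 rad/s.
Step 2 — Component impedances:
  R: Z = R = 470 Ω
  L: Z = jωL = j·9.676e+04·0.043 = 0 + j4161 Ω
Step 3 — Series combination: Z_total = R + L = 470 + j4161 Ω = 4187∠83.6° Ω.

Z = 470 + j4161 Ω = 4187∠83.6° Ω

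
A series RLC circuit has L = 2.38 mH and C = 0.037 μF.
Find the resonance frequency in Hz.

Step 1 — Resonance condition Im(Z)=0 gives ω₀ = 1/√(LC).
Step 2 — ω₀ = 1/√(0.00238·3.7e-08) = 1.066e+05 rad/s.
Step 3 — f₀ = ω₀/(2π) = 1.696e+04 Hz.

f₀ = 1.696e+04 Hz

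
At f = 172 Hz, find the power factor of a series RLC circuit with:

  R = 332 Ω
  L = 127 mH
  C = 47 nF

Step 1 — Angular frequency: ω = 2π·f = 2π·172 = 1081 rad/s.
Step 2 — Component impedances:
  R: Z = R = 332 Ω
  L: Z = jωL = j·1081·0.127 = 0 + j137.2 Ω
  C: Z = 1/(jωC) = -j/(ω·C) = 0 - j1.969e+04 Ω
Step 3 — Series combination: Z_total = R + L + C = 332 - j1.955e+04 Ω = 1.955e+04∠-89.0° Ω.
Step 4 — Power factor: PF = cos(φ) = Re(Z)/|Z| = 332/1.955e+04 = 0.01698.
Step 5 — Type: Im(Z) = -1.955e+04 ⇒ leading (phase φ = -89.0°).

PF = 0.01698 (leading, φ = -89.0°)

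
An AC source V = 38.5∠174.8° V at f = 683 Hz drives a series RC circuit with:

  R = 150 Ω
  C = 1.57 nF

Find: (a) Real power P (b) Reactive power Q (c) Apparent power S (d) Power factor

Step 1 — Angular frequency: ω = 2π·f = 2π·683 = 4291 rad/s.
Step 2 — Component impedances:
  R: Z = R = 150 Ω
  C: Z = 1/(jωC) = -j/(ω·C) = 0 - j1.484e+05 Ω
Step 3 — Series combination: Z_total = R + C = 150 - j1.484e+05 Ω = 1.484e+05∠-89.9° Ω.
Step 4 — Source phasor: V = 38.5∠174.8° V = -38.34 + j3.489 V.
Step 5 — Current: I = V / Z = -2.377e-05 - j0.0002583 A = 0.0002594∠-95.3° A.
Step 6 — Complex power: S = V·I* = 1.009e-05 - j0.009987 VA.
Step 7 — Real power: P = Re(S) = 1.009e-05 W.
Step 8 — Reactive power: Q = Im(S) = -0.009987 VAR.
Step 9 — Apparent power: |S| = 0.009987 VA.
Step 10 — Power factor: PF = P/|S| = 0.001011 (leading).

(a) P = 1.009e-05 W  (b) Q = -0.009987 VAR  (c) S = 0.009987 VA  (d) PF = 0.001011 (leading)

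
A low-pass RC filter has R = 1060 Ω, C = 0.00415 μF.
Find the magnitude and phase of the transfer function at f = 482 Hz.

Step 1 — Angular frequency: ω = 2π·482 = 3028 rad/s.
Step 2 — Transfer function: H(jω) = 1/(1 + jωRC).
Step 3 — Denominator: 1 + jωRC = 1 + j·3028·1060·4.15e-09 = 1 + j0.01332.
Step 4 — H = 0.9998 - j0.01332.
Step 5 — Magnitude: |H| = 0.9999 (-0.0 dB); phase: φ = -0.8°.

|H| = 0.9999 (-0.0 dB), φ = -0.8°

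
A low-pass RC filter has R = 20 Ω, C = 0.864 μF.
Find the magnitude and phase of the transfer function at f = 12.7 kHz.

Step 1 — Angular frequency: ω = 2π·1.27e+04 = 7.98e+04 rad/s.
Step 2 — Transfer function: H(jω) = 1/(1 + jωRC).
Step 3 — Denominator: 1 + jωRC = 1 + j·7.98e+04·20·8.64e-07 = 1 + j1.379.
Step 4 — H = 0.3447 - j0.4753.
Step 5 — Magnitude: |H| = 0.5871 (-4.6 dB); phase: φ = -54.0°.

|H| = 0.5871 (-4.6 dB), φ = -54.0°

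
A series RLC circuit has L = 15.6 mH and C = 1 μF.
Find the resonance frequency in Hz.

Step 1 — Resonance condition Im(Z)=0 gives ω₀ = 1/√(LC).
Step 2 — ω₀ = 1/√(0.0156·1e-06) = 8006 rad/s.
Step 3 — f₀ = ω₀/(2π) = 1274 Hz.

f₀ = 1274 Hz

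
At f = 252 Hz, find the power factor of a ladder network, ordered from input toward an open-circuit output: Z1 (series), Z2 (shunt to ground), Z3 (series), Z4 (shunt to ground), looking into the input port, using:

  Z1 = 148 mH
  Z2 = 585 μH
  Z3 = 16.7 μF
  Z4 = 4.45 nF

Step 1 — Angular frequency: ω = 2π·f = 2π·252 = 1583 rad/s.
Step 2 — Component impedances:
  Z1: Z = jωL = j·1583·0.148 = 0 + j234.3 Ω
  Z2: Z = jωL = j·1583·0.000585 = 0 + j0.9263 Ω
  Z3: Z = 1/(jωC) = -j/(ω·C) = 0 - j37.82 Ω
  Z4: Z = 1/(jωC) = -j/(ω·C) = 0 - j1.419e+05 Ω
Step 3 — Ladder network (open output): work backward from the far end, alternating series and parallel combinations. Z_in = 0 + j235.3 Ω = 235.3∠90.0° Ω.
Step 4 — Power factor: PF = cos(φ) = Re(Z)/|Z| = 0/235.3 = 0.
Step 5 — Type: Im(Z) = 235.3 ⇒ lagging (phase φ = 90.0°).

PF = 0 (lagging, φ = 90.0°)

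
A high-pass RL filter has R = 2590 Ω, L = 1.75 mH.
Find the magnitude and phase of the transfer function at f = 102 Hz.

Step 1 — Angular frequency: ω = 2π·102 = 640.9 rad/s.
Step 2 — Transfer function: H(jω) = jωL/(R + jωL).
Step 3 — Numerator jωL = j·1.122; denominator R + jωL = 2590 + j1.122.
Step 4 — H = 1.875e-07 + j0.000433.
Step 5 — Magnitude: |H| = 0.000433 (-67.3 dB); phase: φ = 90.0°.

|H| = 0.000433 (-67.3 dB), φ = 90.0°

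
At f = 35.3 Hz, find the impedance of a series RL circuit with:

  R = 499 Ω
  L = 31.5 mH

Step 1 — Angular frequency: ω = 2π·f = 2π·35.3 = 221.8 rad/s.
Step 2 — Component impedances:
  R: Z = R = 499 Ω
  L: Z = jωL = j·221.8·0.0315 = 0 + j6.987 Ω
Step 3 — Series combination: Z_total = R + L = 499 + j6.987 Ω = 499∠0.8° Ω.

Z = 499 + j6.987 Ω = 499∠0.8° Ω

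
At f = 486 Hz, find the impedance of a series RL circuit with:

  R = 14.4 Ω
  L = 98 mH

Step 1 — Angular frequency: ω = 2π·f = 2π·486 = 3054 rad/s.
Step 2 — Component impedances:
  R: Z = R = 14.4 Ω
  L: Z = jωL = j·3054·0.098 = 0 + j299.3 Ω
Step 3 — Series combination: Z_total = R + L = 14.4 + j299.3 Ω = 299.6∠87.2° Ω.

Z = 14.4 + j299.3 Ω = 299.6∠87.2° Ω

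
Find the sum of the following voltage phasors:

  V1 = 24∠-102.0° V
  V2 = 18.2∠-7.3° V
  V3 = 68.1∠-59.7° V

Step 1 — Convert each phasor to rectangular form:
  V1 = 24·(cos(-102.0°) + j·sin(-102.0°)) = -4.99 - j23.48 V
  V2 = 18.2·(cos(-7.3°) + j·sin(-7.3°)) = 18.05 - j2.313 V
  V3 = 68.1·(cos(-59.7°) + j·sin(-59.7°)) = 34.36 - j58.8 V
Step 2 — Sum components: V_total = 47.42 - j84.59 V.
Step 3 — Convert to polar: |V_total| = 96.97 V, ∠V_total = -60.7°.

V_total = 96.97∠-60.7° V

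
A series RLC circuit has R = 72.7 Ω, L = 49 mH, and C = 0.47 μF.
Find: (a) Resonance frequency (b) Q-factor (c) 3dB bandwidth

Step 1 — Resonance: ω₀ = 1/√(LC) = 1/√(0.049·4.7e-07) = 6590 rad/s.
Step 2 — f₀ = ω₀/(2π) = 1049 Hz.
Step 3 — Series Q: Q = ω₀L/R = 6590·0.049/72.7 = 4.441.
Step 4 — Bandwidth: Δω = ω₀/Q = 1484 rad/s; BW = Δω/(2π) = 236.1 Hz.

(a) f₀ = 1049 Hz  (b) Q = 4.441  (c) BW = 236.1 Hz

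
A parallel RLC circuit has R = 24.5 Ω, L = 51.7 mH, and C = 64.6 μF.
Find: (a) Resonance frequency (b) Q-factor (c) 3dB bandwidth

Step 1 — Resonance: ω₀ = 1/√(LC) = 1/√(0.0517·6.46e-05) = 547.2 rad/s.
Step 2 — f₀ = ω₀/(2π) = 87.09 Hz.
Step 3 — Parallel Q: Q = R/(ω₀L) = 24.5/(547.2·0.0517) = 0.866.
Step 4 — Bandwidth: Δω = ω₀/Q = 631.8 rad/s; BW = Δω/(2π) = 100.6 Hz.

(a) f₀ = 87.09 Hz  (b) Q = 0.866  (c) BW = 100.6 Hz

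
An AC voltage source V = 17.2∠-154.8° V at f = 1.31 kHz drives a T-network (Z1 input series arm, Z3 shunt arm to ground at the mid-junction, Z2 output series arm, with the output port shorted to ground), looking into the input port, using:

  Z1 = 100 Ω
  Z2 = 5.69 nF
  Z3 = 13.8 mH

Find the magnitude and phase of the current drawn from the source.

Step 1 — Angular frequency: ω = 2π·f = 2π·1310 = 8231 rad/s.
Step 2 — Component impedances:
  Z1: Z = R = 100 Ω
  Z2: Z = 1/(jωC) = -j/(ω·C) = 0 - j2.135e+04 Ω
  Z3: Z = jωL = j·8231·0.0138 = 0 + j113.6 Ω
Step 3 — With the output port shorted to ground, the output series arm Z2 runs from the junction to ground; the shunt arm Z3 also runs from the junction to ground. They appear in parallel: Z3 || Z2 = 0 + j114.2 Ω.
Step 4 — Series with input arm Z1: Z_in = Z1 + (Z3 || Z2) = 100 + j114.2 Ω = 151.8∠48.8° Ω.
Step 5 — Source phasor: V = 17.2∠-154.8° V = -15.56 - j7.323 V.
Step 6 — Ohm's law: I = V / Z_total = (-15.56 - j7.323) / (100 + j114.2) = -0.1038 + j0.04535 A.
Step 7 — Convert to polar: |I| = 0.1133 A, ∠I = 156.4°.

I = 0.1133∠156.4° A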